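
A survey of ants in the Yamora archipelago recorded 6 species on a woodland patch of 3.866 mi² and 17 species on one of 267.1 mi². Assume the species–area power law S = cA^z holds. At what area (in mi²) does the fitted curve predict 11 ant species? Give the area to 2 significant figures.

z = ln(17/6) / ln(267.1/3.866) = 1.0415 / 4.2354 = 0.2459
c = 6 / 3.866^0.2459 = 6 / 1.394 = 4.303
A = (11/4.303)^(1/0.2459) ⇒ ln A = ln(2.556)/0.2459 = 3.8173
A = e^3.8173 ≈ 45.48 mi²

45 mi²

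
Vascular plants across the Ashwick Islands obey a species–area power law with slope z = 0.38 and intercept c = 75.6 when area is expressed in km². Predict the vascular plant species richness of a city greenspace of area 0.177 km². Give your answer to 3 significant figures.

39.2

S = 75.6 × 0.177^0.38 = 75.6 × 0.5179 ≈ 39.15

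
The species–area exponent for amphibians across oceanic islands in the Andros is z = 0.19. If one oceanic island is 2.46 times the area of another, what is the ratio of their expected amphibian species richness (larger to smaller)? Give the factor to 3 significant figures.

1.19

S₂/S₁ = (A₂/A₁)^z = 2.46^0.19
ln(S₂/S₁) = 0.19 × ln 2.46 = 0.19 × 0.9002 = 0.1710
S₂/S₁ = e^0.1710 ≈ 1.187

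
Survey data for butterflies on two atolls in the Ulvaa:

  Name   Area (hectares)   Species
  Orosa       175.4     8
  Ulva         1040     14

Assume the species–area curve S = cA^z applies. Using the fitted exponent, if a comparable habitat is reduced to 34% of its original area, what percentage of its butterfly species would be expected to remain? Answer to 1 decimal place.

71.2%

z = ln(14/8) / ln(1040/175.4) = 0.5596 / 1.7799 = 0.3144
S_new/S_old = (A_new/A_old)^z = 0.34^0.3144 = exp(0.3144 × -1.0788) = 0.7124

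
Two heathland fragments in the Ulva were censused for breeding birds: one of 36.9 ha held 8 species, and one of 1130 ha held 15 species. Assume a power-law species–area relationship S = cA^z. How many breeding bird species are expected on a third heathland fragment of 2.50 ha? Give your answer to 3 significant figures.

4.88

z = ln(15/8) / ln(1130/36.9) = 0.6286 / 3.4218 = 0.1837
c = 8 / 36.9^0.1837 = 8 / 1.94 = 4.123
S₃ = 4.123 × 2.5^0.1837 = 4.123 × 1.183 ≈ 4.879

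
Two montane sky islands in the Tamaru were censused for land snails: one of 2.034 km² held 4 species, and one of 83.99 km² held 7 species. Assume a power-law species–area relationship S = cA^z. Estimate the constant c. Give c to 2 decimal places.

3.59

z = ln(S₂/S₁) / ln(A₂/A₁) = ln(7/4) / ln(83.99/2.034) = 0.5596 / 3.7207 = 0.1504
c = S₁ / A₁^z = 4 / 2.034^0.1504 = 4 / 1.113 = 3.595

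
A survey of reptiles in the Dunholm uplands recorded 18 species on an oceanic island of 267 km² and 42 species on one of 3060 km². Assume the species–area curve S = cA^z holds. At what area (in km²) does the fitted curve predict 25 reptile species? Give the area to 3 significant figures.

z = ln(42/18) / ln(3060/267) = 0.8473 / 2.4389 = 0.3474
c = 18 / 267^0.3474 = 18 / 6.966 = 2.584
A = (25/2.584)^(1/0.3474) ⇒ ln A = ln(9.675)/0.3474 = 6.5328
A = e^6.5328 ≈ 687.3 km²

687 km²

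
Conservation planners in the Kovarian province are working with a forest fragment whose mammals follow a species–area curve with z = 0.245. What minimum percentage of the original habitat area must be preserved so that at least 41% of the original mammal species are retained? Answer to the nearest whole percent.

Need (A_new/A_old)^0.245 = 0.41, so A_new/A_old = 0.41^(1/0.245) = 0.41^4.082
ln(A_new/A_old) = ln 0.41 / 0.245 = -0.8916 / 0.245 = -3.6392
A_new/A_old = e^-3.6392 ≈ 0.02627

3%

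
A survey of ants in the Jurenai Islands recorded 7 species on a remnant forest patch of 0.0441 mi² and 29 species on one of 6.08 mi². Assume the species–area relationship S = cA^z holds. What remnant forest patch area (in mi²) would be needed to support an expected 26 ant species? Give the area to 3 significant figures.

z = ln(29/7) / ln(6.08/0.0441) = 1.4214 / 4.9263 = 0.2885
c = 7 / 0.0441^0.2885 = 7 / 0.4063 = 17.23
A = (26/17.23)^(1/0.2885) ⇒ ln A = ln(1.509)/0.2885 = 1.4265
A = e^1.4265 ≈ 4.164 mi²

4.16 mi²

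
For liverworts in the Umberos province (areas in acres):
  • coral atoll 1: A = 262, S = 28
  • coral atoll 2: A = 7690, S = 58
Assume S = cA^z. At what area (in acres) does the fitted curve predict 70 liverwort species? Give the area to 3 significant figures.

z = ln(58/28) / ln(7690/262) = 0.7282 / 3.3793 = 0.2155
c = 28 / 262^0.2155 = 28 / 3.32 = 8.434
A = (70/8.434)^(1/0.2155) ⇒ ln A = ln(8.3)/0.2155 = 9.8203
A = e^9.8203 ≈ 18404 acres

18400 acres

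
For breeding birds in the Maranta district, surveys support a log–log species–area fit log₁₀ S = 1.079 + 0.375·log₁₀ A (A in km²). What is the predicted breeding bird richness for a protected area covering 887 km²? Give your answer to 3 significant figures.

S = 11.99 × 887^0.375
ln S = ln 11.99 + 0.375 × ln 887 = 2.4845 + 0.375 × 6.7878 = 5.0299
S = e^5.0299 ≈ 152.9

153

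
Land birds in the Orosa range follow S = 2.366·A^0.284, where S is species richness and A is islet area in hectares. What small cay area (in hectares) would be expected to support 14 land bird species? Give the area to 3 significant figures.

14 = 2.366 × A^0.284  ⇒  A^0.284 = 14/2.366 = 5.917
ln A = ln(5.917) / 0.284 = 1.7779 / 0.284 = 6.2601
A = e^6.2601 ≈ 523.2 hectares

523 hectares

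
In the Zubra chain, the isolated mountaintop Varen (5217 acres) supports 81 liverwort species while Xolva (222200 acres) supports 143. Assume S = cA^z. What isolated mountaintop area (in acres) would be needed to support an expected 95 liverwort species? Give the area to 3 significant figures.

14900 acres

z = ln(143/81) / ln(222200/5217) = 0.5684 / 3.7517 = 0.1515
c = 81 / 5217^0.1515 = 81 / 3.658 = 22.15
A = (95/22.15)^(1/0.1515) ⇒ ln A = ln(4.29)/0.1515 = 9.6120
A = e^9.6120 ≈ 14943 acres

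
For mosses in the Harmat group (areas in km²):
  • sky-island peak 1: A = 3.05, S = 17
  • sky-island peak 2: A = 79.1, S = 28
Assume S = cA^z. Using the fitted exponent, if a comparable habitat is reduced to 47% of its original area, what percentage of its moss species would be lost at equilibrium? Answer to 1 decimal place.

z = ln(28/17) / ln(79.1/3.05) = 0.4990 / 3.2556 = 0.1533
S_new/S_old = (A_new/A_old)^z = 0.47^0.1533 = exp(0.1533 × -0.7550) = 0.8907
Fraction lost = 1 − 0.8907 = 0.1093

10.9%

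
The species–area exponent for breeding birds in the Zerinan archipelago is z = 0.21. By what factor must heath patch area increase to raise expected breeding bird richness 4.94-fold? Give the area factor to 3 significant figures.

2010

(A₂/A₁)^0.21 = 4.94, so A₂/A₁ = 4.94^(1/0.21) = 4.94^4.762
ln(A₂/A₁) = ln 4.94 / 0.21 = 1.5974 / 0.21 = 7.6065
A₂/A₁ = e^7.6065 ≈ 2011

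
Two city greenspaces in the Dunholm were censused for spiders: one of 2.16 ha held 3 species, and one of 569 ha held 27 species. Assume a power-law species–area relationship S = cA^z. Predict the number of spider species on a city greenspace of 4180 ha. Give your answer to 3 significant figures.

z = ln(27/3) / ln(569/2.16) = 2.1972 / 5.5738 = 0.3942
c = 3 / 2.16^0.3942 = 3 / 1.355 = 2.215
S₃ = 2.215 × 4180^0.3942 = 2.215 × 26.76 ≈ 59.26

59.3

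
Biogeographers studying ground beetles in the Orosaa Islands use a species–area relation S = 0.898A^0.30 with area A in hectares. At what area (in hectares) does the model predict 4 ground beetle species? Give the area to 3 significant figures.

4 = 0.898 × A^0.3  ⇒  A^0.3 = 4/0.898 = 4.454
ln A = ln(4.454) / 0.3 = 1.4939 / 0.3 = 4.9796
A = e^4.9796 ≈ 145.4 hectares

145 hectares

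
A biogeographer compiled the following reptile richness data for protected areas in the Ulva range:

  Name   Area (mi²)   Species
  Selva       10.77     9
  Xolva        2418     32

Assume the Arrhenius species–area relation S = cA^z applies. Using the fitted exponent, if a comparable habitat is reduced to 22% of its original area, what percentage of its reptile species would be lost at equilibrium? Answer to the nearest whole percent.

z = ln(32/9) / ln(2418/10.77) = 1.2685 / 5.4139 = 0.2343
S_new/S_old = (A_new/A_old)^z = 0.22^0.2343 = exp(0.2343 × -1.5141) = 0.7013
Fraction lost = 1 − 0.7013 = 0.2987

30%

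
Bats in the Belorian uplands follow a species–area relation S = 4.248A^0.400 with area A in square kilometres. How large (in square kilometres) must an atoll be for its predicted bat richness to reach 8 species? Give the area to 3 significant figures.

4.87 square kilometres

8 = 4.248 × A^0.4  ⇒  A^0.4 = 8/4.248 = 1.883
ln A = ln(1.883) / 0.4 = 0.6330 / 0.4 = 1.5825
A = e^1.5825 ≈ 4.867 square kilometres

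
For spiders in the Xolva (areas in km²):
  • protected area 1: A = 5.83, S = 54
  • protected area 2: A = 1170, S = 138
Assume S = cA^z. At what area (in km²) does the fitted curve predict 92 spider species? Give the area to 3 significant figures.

z = ln(138/54) / ln(1170/5.83) = 0.9383 / 5.3017 = 0.1770
c = 54 / 5.83^0.1770 = 54 / 1.366 = 39.53
A = (92/39.53)^(1/0.1770) ⇒ ln A = ln(2.328)/0.1770 = 4.7737
A = e^4.7737 ≈ 118.4 km²

118 km²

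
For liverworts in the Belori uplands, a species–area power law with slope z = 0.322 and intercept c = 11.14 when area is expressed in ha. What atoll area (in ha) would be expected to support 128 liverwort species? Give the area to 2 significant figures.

128 = 11.14 × A^0.322  ⇒  A^0.322 = 128/11.14 = 11.49
ln A = ln(11.49) / 0.322 = 2.4415 / 0.322 = 7.5823
A = e^7.5823 ≈ 1963 ha

2000 ha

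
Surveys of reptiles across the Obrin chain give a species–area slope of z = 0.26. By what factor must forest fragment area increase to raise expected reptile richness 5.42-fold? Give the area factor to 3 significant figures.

665

(A₂/A₁)^0.26 = 5.42, so A₂/A₁ = 5.42^(1/0.26) = 5.42^3.846
ln(A₂/A₁) = ln 5.42 / 0.26 = 1.6901 / 0.26 = 6.5004
A₂/A₁ = e^6.5004 ≈ 665.4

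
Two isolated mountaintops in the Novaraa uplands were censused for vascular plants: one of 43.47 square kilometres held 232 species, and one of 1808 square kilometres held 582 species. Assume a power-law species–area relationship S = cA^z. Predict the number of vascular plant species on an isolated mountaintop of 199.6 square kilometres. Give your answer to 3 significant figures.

z = ln(582/232) / ln(1808/43.47) = 0.9197 / 3.7279 = 0.2467
c = 232 / 43.47^0.2467 = 232 / 2.536 = 91.48
S₃ = 91.48 × 199.6^0.2467 = 91.48 × 3.694 ≈ 337.9

338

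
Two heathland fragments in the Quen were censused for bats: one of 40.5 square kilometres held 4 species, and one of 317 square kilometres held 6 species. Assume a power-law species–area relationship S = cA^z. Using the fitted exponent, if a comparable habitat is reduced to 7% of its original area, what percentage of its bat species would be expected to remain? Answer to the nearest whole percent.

z = ln(6/4) / ln(317/40.5) = 0.4055 / 2.0576 = 0.1971
S_new/S_old = (A_new/A_old)^z = 0.07^0.1971 = exp(0.1971 × -2.6593) = 0.5921

59%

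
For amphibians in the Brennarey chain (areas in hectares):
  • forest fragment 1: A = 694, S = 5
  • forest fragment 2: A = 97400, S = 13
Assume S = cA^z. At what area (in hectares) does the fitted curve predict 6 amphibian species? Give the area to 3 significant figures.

z = ln(13/5) / ln(97400/694) = 0.9555 / 4.9441 = 0.1933
c = 5 / 694^0.1933 = 5 / 3.541 = 1.412
A = (6/1.412)^(1/0.1933) ⇒ ln A = ln(4.249)/0.1933 = 7.4859
A = e^7.4859 ≈ 1783 hectares

1780 hectares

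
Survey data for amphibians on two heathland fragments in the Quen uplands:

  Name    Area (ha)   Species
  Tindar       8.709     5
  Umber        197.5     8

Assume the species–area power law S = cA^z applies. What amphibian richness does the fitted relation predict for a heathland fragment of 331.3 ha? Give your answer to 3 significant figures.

8.65

z = ln(8/5) / ln(197.5/8.709) = 0.4700 / 3.1214 = 0.1506
c = 5 / 8.709^0.1506 = 5 / 1.385 = 3.609
S₃ = 3.609 × 331.3^0.1506 = 3.609 × 2.396 ≈ 8.648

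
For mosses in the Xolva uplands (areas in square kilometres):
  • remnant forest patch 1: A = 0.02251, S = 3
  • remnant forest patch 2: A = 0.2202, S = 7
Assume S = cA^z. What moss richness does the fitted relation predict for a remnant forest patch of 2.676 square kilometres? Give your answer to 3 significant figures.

17.7

z = ln(7/3) / ln(0.2202/0.02251) = 0.8473 / 2.2806 = 0.3715
c = 3 / 0.02251^0.3715 = 3 / 0.2443 = 12.28
S₃ = 12.28 × 2.676^0.3715 = 12.28 × 1.442 ≈ 17.7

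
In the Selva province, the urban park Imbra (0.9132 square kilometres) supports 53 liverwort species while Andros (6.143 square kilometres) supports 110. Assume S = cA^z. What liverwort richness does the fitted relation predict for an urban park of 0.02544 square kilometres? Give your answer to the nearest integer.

13

z = ln(110/53) / ln(6.143/0.9132) = 0.7302 / 1.9061 = 0.3831
c = 53 / 0.9132^0.3831 = 53 / 0.9658 = 54.88
S₃ = 54.88 × 0.02544^0.3831 = 54.88 × 0.245 ≈ 13.45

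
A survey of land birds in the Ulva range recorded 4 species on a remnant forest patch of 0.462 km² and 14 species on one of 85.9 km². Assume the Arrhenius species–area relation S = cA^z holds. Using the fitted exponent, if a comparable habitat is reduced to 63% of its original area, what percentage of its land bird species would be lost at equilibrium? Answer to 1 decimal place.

z = ln(14/4) / ln(85.9/0.462) = 1.2528 / 5.2254 = 0.2397
S_new/S_old = (A_new/A_old)^z = 0.63^0.2397 = exp(0.2397 × -0.4620) = 0.8951
Fraction lost = 1 − 0.8951 = 0.1049

10.5%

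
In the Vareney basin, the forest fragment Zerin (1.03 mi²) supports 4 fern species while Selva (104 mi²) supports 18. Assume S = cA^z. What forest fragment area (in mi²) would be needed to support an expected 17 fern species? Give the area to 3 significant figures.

87.3 mi²

z = ln(18/4) / ln(104/1.03) = 1.5041 / 4.6148 = 0.3259
c = 4 / 1.03^0.3259 = 4 / 1.01 = 3.962
A = (17/3.962)^(1/0.3259) ⇒ ln A = ln(4.291)/0.3259 = 4.4690
A = e^4.4690 ≈ 87.27 mi²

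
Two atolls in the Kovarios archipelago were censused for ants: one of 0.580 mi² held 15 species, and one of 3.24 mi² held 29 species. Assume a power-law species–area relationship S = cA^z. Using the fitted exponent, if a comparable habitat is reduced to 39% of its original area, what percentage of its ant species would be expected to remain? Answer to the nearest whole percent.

z = ln(29/15) / ln(3.24/0.58) = 0.6592 / 1.7203 = 0.3832
S_new/S_old = (A_new/A_old)^z = 0.39^0.3832 = exp(0.3832 × -0.9416) = 0.6971

70%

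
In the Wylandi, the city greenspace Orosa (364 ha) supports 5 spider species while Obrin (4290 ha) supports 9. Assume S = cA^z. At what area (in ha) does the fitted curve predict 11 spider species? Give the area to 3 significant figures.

z = ln(9/5) / ln(4290/364) = 0.5878 / 2.4669 = 0.2383
c = 5 / 364^0.2383 = 5 / 4.076 = 1.227
A = (11/1.227)^(1/0.2383) ⇒ ln A = ln(8.967)/0.2383 = 9.2062
A = e^9.2062 ≈ 9959 ha

9960 ha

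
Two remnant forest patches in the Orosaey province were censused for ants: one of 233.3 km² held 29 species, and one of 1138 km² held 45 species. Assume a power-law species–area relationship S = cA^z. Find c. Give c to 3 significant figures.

6.40

z = ln(S₂/S₁) / ln(A₂/A₁) = ln(45/29) / ln(1138/233.3) = 0.4394 / 1.5847 = 0.2773
c = S₁ / A₁^z = 29 / 233.3^0.2773 = 29 / 4.534 = 6.396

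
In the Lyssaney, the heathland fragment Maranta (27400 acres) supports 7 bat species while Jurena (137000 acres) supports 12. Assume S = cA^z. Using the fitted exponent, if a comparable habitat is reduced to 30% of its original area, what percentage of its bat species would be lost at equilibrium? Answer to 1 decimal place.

z = ln(12/7) / ln(137000/27400) = 0.5390 / 1.6094 = 0.3349
S_new/S_old = (A_new/A_old)^z = 0.3^0.3349 = exp(0.3349 × -1.2040) = 0.6682
Fraction lost = 1 − 0.6682 = 0.3318

33.2%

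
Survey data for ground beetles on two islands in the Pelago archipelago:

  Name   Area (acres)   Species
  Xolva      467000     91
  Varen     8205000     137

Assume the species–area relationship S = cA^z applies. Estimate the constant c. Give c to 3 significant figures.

14.1

z = ln(S₂/S₁) / ln(A₂/A₁) = ln(137/91) / ln(8205000/467000) = 0.4091 / 2.8662 = 0.1427
c = S₁ / A₁^z = 91 / 467000^0.1427 = 91 / 6.445 = 14.12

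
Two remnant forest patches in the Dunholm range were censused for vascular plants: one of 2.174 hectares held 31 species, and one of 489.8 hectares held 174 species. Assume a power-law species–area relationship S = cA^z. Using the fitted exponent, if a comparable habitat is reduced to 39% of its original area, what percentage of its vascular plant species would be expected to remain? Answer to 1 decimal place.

74.1%

z = ln(174/31) / ln(489.8/2.174) = 1.7251 / 5.4174 = 0.3184
S_new/S_old = (A_new/A_old)^z = 0.39^0.3184 = exp(0.3184 × -0.9416) = 0.7409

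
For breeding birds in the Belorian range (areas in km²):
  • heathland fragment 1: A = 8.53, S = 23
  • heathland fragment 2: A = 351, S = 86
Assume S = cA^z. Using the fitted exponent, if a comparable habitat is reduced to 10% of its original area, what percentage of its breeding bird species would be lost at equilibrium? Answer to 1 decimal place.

z = ln(86/23) / ln(351/8.53) = 1.3189 / 3.7172 = 0.3548
S_new/S_old = (A_new/A_old)^z = 0.1^0.3548 = exp(0.3548 × -2.3026) = 0.4418
Fraction lost = 1 − 0.4418 = 0.5582

55.8%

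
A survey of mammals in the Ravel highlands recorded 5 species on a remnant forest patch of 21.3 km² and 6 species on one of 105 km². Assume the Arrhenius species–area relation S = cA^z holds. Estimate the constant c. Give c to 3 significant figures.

z = ln(S₂/S₁) / ln(A₂/A₁) = ln(6/5) / ln(105/21.3) = 0.1823 / 1.5953 = 0.1143
c = S₁ / A₁^z = 5 / 21.3^0.1143 = 5 / 1.418 = 3.525

3.52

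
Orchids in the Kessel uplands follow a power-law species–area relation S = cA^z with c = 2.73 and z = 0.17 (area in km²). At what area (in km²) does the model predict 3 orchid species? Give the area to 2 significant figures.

1.7 km²

3 = 2.73 × A^0.17  ⇒  A^0.17 = 3/2.73 = 1.099
ln A = ln(1.099) / 0.17 = 0.0943 / 0.17 = 0.5548
A = e^0.5548 ≈ 1.742 km²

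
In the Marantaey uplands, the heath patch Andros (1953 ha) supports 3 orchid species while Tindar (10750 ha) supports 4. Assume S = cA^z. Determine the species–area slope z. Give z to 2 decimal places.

Taking logs: ln S = ln c + z ln A, so z = (ln S₂ − ln S₁)/(ln A₂ − ln A₁).
z = ln(4/3) / ln(10750/1953) = ln(1.333) / ln(5.504) = 0.2877 / 1.7055 = 0.1687

0.17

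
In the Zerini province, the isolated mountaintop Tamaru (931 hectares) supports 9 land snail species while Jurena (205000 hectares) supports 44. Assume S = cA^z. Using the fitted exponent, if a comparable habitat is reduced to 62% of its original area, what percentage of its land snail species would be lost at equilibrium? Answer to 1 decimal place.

z = ln(44/9) / ln(205000/931) = 1.5870 / 5.3945 = 0.2942
S_new/S_old = (A_new/A_old)^z = 0.62^0.2942 = exp(0.2942 × -0.4780) = 0.8688
Fraction lost = 1 − 0.8688 = 0.1312

13.1%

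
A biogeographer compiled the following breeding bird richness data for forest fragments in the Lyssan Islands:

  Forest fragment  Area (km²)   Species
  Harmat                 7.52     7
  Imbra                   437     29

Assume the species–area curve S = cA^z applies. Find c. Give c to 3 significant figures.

z = ln(S₂/S₁) / ln(A₂/A₁) = ln(29/7) / ln(437/7.52) = 1.4214 / 4.0624 = 0.3499
c = S₁ / A₁^z = 7 / 7.52^0.3499 = 7 / 2.026 = 3.456

3.46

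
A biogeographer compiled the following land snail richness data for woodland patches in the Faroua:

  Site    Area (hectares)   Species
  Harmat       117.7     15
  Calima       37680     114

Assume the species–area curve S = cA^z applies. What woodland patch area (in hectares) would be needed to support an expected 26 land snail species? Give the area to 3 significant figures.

z = ln(114/15) / ln(37680/117.7) = 2.0281 / 5.7687 = 0.3516
c = 15 / 117.7^0.3516 = 15 / 5.346 = 2.806
A = (26/2.806)^(1/0.3516) ⇒ ln A = ln(9.267)/0.3516 = 6.3327
A = e^6.3327 ≈ 562.7 hectares

563 hectares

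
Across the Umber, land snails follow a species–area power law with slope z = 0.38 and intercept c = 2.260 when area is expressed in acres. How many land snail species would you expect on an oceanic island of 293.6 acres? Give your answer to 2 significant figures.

S = 2.26 × 293.6^0.38 = 2.26 × 8.665 ≈ 19.58

20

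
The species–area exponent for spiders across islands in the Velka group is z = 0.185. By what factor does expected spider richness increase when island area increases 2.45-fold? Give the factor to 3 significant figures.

1.18

S₂/S₁ = (A₂/A₁)^z = 2.45^0.185
ln(S₂/S₁) = 0.185 × ln 2.45 = 0.185 × 0.8961 = 0.1658
S₂/S₁ = e^0.1658 ≈ 1.18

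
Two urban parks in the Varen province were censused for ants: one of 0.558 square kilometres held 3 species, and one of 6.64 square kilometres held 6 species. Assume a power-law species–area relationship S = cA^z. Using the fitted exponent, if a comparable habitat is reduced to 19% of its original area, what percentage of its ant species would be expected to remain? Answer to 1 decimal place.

z = ln(6/3) / ln(6.64/0.558) = 0.6931 / 2.4765 = 0.2799
S_new/S_old = (A_new/A_old)^z = 0.19^0.2799 = exp(0.2799 × -1.6607) = 0.6282

62.8%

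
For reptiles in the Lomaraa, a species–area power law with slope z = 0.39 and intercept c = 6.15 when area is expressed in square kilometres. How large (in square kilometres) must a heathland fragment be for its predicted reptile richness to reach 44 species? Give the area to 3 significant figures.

44 = 6.15 × A^0.39  ⇒  A^0.39 = 44/6.15 = 7.154
ln A = ln(7.154) / 0.39 = 1.9677 / 0.39 = 5.0455
A = e^5.0455 ≈ 155.3 square kilometres

155 square kilometres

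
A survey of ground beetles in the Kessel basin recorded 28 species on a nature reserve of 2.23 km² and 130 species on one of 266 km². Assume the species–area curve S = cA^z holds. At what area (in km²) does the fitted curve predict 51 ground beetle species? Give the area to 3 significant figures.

14.4 km²

z = ln(130/28) / ln(266/2.23) = 1.5353 / 4.7815 = 0.3211
c = 28 / 2.23^0.3211 = 28 / 1.294 = 21.64
A = (51/21.64)^(1/0.3211) ⇒ ln A = ln(2.356)/0.3211 = 2.6694
A = e^2.6694 ≈ 14.43 km²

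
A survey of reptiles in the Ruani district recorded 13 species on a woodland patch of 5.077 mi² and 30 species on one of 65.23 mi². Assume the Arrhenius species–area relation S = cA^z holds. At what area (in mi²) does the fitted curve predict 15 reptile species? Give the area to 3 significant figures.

z = ln(30/13) / ln(65.23/5.077) = 0.8362 / 2.5532 = 0.3275
c = 13 / 5.077^0.3275 = 13 / 1.703 = 7.635
A = (15/7.635)^(1/0.3275) ⇒ ln A = ln(1.965)/0.3275 = 2.0616
A = e^2.0616 ≈ 7.859 mi²

7.86 mi²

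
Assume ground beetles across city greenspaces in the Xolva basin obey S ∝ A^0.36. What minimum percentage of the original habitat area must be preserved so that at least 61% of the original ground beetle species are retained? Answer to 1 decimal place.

Need (A_new/A_old)^0.36 = 0.61, so A_new/A_old = 0.61^(1/0.36) = 0.61^2.778
ln(A_new/A_old) = ln 0.61 / 0.36 = -0.4943 / 0.36 = -1.3730
A_new/A_old = e^-1.3730 ≈ 0.2533

25.3%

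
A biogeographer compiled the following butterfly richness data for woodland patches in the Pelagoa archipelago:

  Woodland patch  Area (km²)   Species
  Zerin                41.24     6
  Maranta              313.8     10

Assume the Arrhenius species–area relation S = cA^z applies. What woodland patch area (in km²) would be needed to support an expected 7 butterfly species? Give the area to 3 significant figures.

z = ln(10/6) / ln(313.8/41.24) = 0.5108 / 2.0293 = 0.2517
c = 6 / 41.24^0.2517 = 6 / 2.55 = 2.353
A = (7/2.353)^(1/0.2517) ⇒ ln A = ln(2.975)/0.2517 = 4.3318
A = e^4.3318 ≈ 76.08 km²

76.1 km²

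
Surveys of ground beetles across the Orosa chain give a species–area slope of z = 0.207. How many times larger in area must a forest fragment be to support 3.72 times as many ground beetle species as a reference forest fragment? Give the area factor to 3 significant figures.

(A₂/A₁)^0.207 = 3.72, so A₂/A₁ = 3.72^(1/0.207) = 3.72^4.831
ln(A₂/A₁) = ln 3.72 / 0.207 = 1.3137 / 0.207 = 6.3465
A₂/A₁ = e^6.3465 ≈ 570.5

570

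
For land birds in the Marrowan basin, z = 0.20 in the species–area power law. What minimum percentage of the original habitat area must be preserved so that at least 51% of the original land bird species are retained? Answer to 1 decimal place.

3.5%

Need (A_new/A_old)^0.2 = 0.51, so A_new/A_old = 0.51^(1/0.2) = 0.51^5
ln(A_new/A_old) = ln 0.51 / 0.2 = -0.6733 / 0.2 = -3.3667
A_new/A_old = e^-3.3667 ≈ 0.0345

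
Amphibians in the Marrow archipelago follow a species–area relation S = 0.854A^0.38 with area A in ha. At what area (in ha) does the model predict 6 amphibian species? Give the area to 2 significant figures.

6 = 0.854 × A^0.38  ⇒  A^0.38 = 6/0.854 = 7.026
ln A = ln(7.026) / 0.38 = 1.9496 / 0.38 = 5.1305
A = e^5.1305 ≈ 169.1 ha

170 ha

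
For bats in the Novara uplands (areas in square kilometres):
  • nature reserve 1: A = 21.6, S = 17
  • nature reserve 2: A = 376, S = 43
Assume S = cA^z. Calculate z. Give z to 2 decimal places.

0.32

Taking logs: ln S = ln c + z ln A, so z = (ln S₂ − ln S₁)/(ln A₂ − ln A₁).
z = ln(43/17) / ln(376/21.6) = ln(2.529) / ln(17.41) = 0.9280 / 2.8569 = 0.3248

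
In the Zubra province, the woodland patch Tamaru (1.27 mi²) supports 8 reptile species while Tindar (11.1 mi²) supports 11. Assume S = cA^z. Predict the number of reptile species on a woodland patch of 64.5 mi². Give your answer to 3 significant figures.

14.2

z = ln(11/8) / ln(11.1/1.27) = 0.3185 / 2.1679 = 0.1469
c = 8 / 1.27^0.1469 = 8 / 1.036 = 7.724
S₃ = 7.724 × 64.5^0.1469 = 7.724 × 1.844 ≈ 14.24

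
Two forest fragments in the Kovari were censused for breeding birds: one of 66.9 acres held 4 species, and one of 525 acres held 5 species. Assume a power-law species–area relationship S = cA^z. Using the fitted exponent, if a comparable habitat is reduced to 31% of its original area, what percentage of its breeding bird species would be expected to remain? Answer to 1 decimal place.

z = ln(5/4) / ln(525/66.9) = 0.2231 / 2.0602 = 0.1083
S_new/S_old = (A_new/A_old)^z = 0.31^0.1083 = exp(0.1083 × -1.1712) = 0.8809

88.1%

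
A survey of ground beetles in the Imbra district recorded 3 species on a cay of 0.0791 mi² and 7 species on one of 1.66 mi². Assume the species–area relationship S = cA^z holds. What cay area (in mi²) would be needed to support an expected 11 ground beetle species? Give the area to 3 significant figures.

8.42 mi²

z = ln(7/3) / ln(1.66/0.0791) = 0.8473 / 3.0439 = 0.2784
c = 3 / 0.0791^0.2784 = 3 / 0.4935 = 6.079
A = (11/6.079)^(1/0.2784) ⇒ ln A = ln(1.81)/0.2784 = 2.1305
A = e^2.1305 ≈ 8.419 mi²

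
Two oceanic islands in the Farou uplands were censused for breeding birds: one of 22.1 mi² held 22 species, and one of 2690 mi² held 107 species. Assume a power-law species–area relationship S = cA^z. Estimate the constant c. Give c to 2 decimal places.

z = ln(S₂/S₁) / ln(A₂/A₁) = ln(107/22) / ln(2690/22.1) = 1.5818 / 4.8017 = 0.3294
c = S₁ / A₁^z = 22 / 22.1^0.3294 = 22 / 2.772 = 7.935

7.94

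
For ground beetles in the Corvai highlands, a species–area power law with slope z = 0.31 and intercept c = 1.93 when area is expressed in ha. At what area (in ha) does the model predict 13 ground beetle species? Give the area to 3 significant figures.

13 = 1.93 × A^0.31  ⇒  A^0.31 = 13/1.93 = 6.736
ln A = ln(6.736) / 0.31 = 1.9074 / 0.31 = 6.1530
A = e^6.1530 ≈ 470.1 ha

470 ha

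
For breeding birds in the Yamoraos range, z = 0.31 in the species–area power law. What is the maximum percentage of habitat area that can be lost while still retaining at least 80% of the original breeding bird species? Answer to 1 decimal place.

51.3%

Need (A_new/A_old)^0.31 = 0.8, so A_new/A_old = 0.8^(1/0.31) = 0.8^3.226
ln(A_new/A_old) = ln 0.8 / 0.31 = -0.2231 / 0.31 = -0.7198
A_new/A_old = e^-0.7198 ≈ 0.4868
Fraction that can be lost = 1 − 0.4868 = 0.5132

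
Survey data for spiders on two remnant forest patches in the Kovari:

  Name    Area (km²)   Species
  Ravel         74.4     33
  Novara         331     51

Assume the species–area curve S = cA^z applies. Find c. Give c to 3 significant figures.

z = ln(S₂/S₁) / ln(A₂/A₁) = ln(51/33) / ln(331/74.4) = 0.4353 / 1.4927 = 0.2916
c = S₁ / A₁^z = 33 / 74.4^0.2916 = 33 / 3.514 = 9.391

9.39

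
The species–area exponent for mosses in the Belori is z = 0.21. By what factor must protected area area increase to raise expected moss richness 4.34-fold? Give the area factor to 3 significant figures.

(A₂/A₁)^0.21 = 4.34, so A₂/A₁ = 4.34^(1/0.21) = 4.34^4.762
ln(A₂/A₁) = ln 4.34 / 0.21 = 1.4679 / 0.21 = 6.9899
A₂/A₁ = e^6.9899 ≈ 1086

1090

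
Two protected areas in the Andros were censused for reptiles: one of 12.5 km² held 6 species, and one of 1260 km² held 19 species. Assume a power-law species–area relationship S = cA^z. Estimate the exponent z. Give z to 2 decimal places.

Taking logs: ln S = ln c + z ln A, so z = (ln S₂ − ln S₁)/(ln A₂ − ln A₁).
z = ln(19/6) / ln(1260/12.5) = ln(3.167) / ln(100.8) = 1.1527 / 4.6131 = 0.2499

0.25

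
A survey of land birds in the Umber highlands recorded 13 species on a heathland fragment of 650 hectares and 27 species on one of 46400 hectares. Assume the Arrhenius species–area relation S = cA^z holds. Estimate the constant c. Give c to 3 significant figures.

4.29

z = ln(S₂/S₁) / ln(A₂/A₁) = ln(27/13) / ln(46400/650) = 0.7309 / 4.2681 = 0.1712
c = S₁ / A₁^z = 13 / 650^0.1712 = 13 / 3.032 = 4.288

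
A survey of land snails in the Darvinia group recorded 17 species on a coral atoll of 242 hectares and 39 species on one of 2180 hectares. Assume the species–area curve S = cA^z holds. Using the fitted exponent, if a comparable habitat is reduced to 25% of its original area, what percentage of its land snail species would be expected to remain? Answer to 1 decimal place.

z = ln(39/17) / ln(2180/242) = 0.8303 / 2.1981 = 0.3777
S_new/S_old = (A_new/A_old)^z = 0.25^0.3777 = exp(0.3777 × -1.3863) = 0.5923

59.2%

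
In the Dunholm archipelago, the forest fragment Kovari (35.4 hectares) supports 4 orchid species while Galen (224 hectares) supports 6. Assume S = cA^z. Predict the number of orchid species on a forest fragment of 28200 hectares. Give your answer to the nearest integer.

17

z = ln(6/4) / ln(224/35.4) = 0.4055 / 1.8449 = 0.2198
c = 4 / 35.4^0.2198 = 4 / 2.19 = 1.827
S₃ = 1.827 × 28200^0.2198 = 1.827 × 9.507 ≈ 17.36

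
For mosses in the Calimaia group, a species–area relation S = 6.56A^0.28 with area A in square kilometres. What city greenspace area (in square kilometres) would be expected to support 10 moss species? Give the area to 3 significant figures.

10 = 6.56 × A^0.28  ⇒  A^0.28 = 10/6.56 = 1.524
ln A = ln(1.524) / 0.28 = 0.4216 / 0.28 = 1.5057
A = e^1.5057 ≈ 4.507 square kilometres

4.51 square kilometres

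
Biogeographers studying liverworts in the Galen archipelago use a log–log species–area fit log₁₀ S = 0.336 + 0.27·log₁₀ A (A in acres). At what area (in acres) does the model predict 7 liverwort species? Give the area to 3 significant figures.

7 = 2.168 × A^0.27  ⇒  A^0.27 = 7/2.168 = 3.229
ln A = ln(3.229) / 0.27 = 1.1722 / 0.27 = 4.3416
A = e^4.3416 ≈ 76.83 acres

76.8 acres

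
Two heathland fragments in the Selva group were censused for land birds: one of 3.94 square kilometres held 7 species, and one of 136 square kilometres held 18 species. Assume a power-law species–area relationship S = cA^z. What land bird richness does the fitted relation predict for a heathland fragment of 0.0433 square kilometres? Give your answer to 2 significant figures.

2.1

z = ln(18/7) / ln(136/3.94) = 0.9445 / 3.5415 = 0.2667
c = 7 / 3.94^0.2667 = 7 / 1.441 = 4.856
S₃ = 4.856 × 0.0433^0.2667 = 4.856 × 0.4329 ≈ 2.102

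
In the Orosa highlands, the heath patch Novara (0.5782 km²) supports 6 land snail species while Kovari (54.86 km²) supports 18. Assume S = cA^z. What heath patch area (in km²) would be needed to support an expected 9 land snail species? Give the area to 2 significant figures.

3.1 km²

z = ln(18/6) / ln(54.86/0.5782) = 1.0986 / 4.5526 = 0.2413
c = 6 / 0.5782^0.2413 = 6 / 0.8762 = 6.848
A = (9/6.848)^(1/0.2413) ⇒ ln A = ln(1.314)/0.2413 = 1.1324
A = e^1.1324 ≈ 3.103 km²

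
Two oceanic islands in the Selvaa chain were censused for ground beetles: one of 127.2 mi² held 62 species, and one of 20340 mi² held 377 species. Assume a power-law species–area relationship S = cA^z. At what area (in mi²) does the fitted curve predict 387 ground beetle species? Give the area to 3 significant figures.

z = ln(377/62) / ln(20340/127.2) = 1.8051 / 5.0746 = 0.3557
c = 62 / 127.2^0.3557 = 62 / 5.605 = 11.06
A = (387/11.06)^(1/0.3557) ⇒ ln A = ln(34.99)/0.3557 = 9.9939
A = e^9.9939 ≈ 21893 mi²

21900 mi²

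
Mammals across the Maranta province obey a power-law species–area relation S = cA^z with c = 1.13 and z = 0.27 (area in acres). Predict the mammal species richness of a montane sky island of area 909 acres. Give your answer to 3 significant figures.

S = 1.13 × 909^0.27
ln S = ln 1.13 + 0.27 × ln 909 = 0.1222 + 0.27 × 6.8123 = 1.9616
S = e^1.9616 ≈ 7.11

7.11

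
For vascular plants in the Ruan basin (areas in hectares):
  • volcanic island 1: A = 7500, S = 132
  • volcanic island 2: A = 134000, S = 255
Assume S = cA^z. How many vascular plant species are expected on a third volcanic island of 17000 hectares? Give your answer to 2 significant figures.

160

z = ln(255/132) / ln(134000/7500) = 0.6585 / 2.8829 = 0.2284
c = 132 / 7500^0.2284 = 132 / 7.675 = 17.2
S₃ = 17.2 × 17000^0.2284 = 17.2 × 9.252 ≈ 159.1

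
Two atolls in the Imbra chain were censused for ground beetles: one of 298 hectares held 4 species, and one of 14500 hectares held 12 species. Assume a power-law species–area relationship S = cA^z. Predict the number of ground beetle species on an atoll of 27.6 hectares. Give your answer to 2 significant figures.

2.0

z = ln(12/4) / ln(14500/298) = 1.0986 / 3.8848 = 0.2828
c = 4 / 298^0.2828 = 4 / 5.008 = 0.7987
S₃ = 0.7987 × 27.6^0.2828 = 0.7987 × 2.556 ≈ 2.041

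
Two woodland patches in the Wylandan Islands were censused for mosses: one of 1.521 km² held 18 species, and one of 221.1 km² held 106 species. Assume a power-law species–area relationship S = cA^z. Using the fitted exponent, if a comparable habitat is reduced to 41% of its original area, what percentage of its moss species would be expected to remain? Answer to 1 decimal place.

z = ln(106/18) / ln(221.1/1.521) = 1.7731 / 4.9792 = 0.3561
S_new/S_old = (A_new/A_old)^z = 0.41^0.3561 = exp(0.3561 × -0.8916) = 0.728

72.8%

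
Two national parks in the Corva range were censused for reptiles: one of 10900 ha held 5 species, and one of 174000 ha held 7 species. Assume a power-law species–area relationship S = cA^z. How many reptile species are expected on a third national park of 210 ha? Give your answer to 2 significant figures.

3.1

z = ln(7/5) / ln(174000/10900) = 0.3365 / 2.7703 = 0.1215
c = 5 / 10900^0.1215 = 5 / 3.093 = 1.617
S₃ = 1.617 × 210^0.1215 = 1.617 × 1.914 ≈ 3.095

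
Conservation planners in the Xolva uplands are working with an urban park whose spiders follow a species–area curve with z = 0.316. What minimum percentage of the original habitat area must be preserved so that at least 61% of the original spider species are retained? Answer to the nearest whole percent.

21%

Need (A_new/A_old)^0.316 = 0.61, so A_new/A_old = 0.61^(1/0.316) = 0.61^3.165
ln(A_new/A_old) = ln 0.61 / 0.316 = -0.4943 / 0.316 = -1.5642
A_new/A_old = e^-1.5642 ≈ 0.2092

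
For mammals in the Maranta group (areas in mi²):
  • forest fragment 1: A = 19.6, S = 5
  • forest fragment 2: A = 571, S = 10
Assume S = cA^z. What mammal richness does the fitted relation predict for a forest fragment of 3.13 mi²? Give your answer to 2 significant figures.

3.4

z = ln(10/5) / ln(571/19.6) = 0.6931 / 3.3719 = 0.2056
c = 5 / 19.6^0.2056 = 5 / 1.844 = 2.712
S₃ = 2.712 × 3.13^0.2056 = 2.712 × 1.264 ≈ 3.429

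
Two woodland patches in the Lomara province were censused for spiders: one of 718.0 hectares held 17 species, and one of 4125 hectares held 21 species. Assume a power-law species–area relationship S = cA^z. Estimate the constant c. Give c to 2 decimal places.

z = ln(S₂/S₁) / ln(A₂/A₁) = ln(21/17) / ln(4125/718) = 0.2113 / 1.7484 = 0.1209
c = S₁ / A₁^z = 17 / 718^0.1209 = 17 / 2.214 = 7.678

7.68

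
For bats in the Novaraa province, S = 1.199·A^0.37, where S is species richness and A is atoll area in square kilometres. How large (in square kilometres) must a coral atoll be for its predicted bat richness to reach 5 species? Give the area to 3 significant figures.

47.4 square kilometres

5 = 1.199 × A^0.37  ⇒  A^0.37 = 5/1.199 = 4.17
ln A = ln(4.17) / 0.37 = 1.4280 / 0.37 = 3.8593
A = e^3.8593 ≈ 47.43 square kilometres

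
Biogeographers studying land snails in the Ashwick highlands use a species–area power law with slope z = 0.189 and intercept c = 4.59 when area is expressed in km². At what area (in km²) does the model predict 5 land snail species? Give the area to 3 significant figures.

5 = 4.59 × A^0.189  ⇒  A^0.189 = 5/4.59 = 1.089
ln A = ln(1.089) / 0.189 = 0.0856 / 0.189 = 0.4527
A = e^0.4527 ≈ 1.573 km²

1.57 km²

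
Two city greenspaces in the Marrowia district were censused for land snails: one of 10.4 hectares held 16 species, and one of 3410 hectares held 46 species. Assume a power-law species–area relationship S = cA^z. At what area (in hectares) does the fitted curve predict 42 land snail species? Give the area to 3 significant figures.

z = ln(46/16) / ln(3410/10.4) = 1.0561 / 5.7927 = 0.1823
c = 16 / 10.4^0.1823 = 16 / 1.533 = 10.44
A = (42/10.44)^(1/0.1823) ⇒ ln A = ln(4.023)/0.1823 = 7.6355
A = e^7.6355 ≈ 2070 hectares

2070 hectares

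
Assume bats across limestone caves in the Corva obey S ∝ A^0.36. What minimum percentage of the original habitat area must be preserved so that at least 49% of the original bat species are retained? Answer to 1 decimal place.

13.8%

Need (A_new/A_old)^0.36 = 0.49, so A_new/A_old = 0.49^(1/0.36) = 0.49^2.778
ln(A_new/A_old) = ln 0.49 / 0.36 = -0.7133 / 0.36 = -1.9815
A_new/A_old = e^-1.9815 ≈ 0.1379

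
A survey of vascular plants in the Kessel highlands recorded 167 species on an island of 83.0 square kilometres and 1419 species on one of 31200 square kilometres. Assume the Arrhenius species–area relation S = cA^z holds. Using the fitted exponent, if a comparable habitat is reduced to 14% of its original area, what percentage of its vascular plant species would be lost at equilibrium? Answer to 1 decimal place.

z = ln(1419/167) / ln(31200/83) = 2.1397 / 5.9293 = 0.3609
S_new/S_old = (A_new/A_old)^z = 0.14^0.3609 = exp(0.3609 × -1.9661) = 0.4919
Fraction lost = 1 − 0.4919 = 0.5081

50.8%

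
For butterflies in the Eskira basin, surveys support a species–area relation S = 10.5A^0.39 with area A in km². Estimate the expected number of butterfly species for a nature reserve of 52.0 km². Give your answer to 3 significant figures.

49.0

S = 10.5 × 52^0.39
ln S = ln 10.5 + 0.39 × ln 52 = 2.3514 + 0.39 × 3.9512 = 3.8924
S = e^3.8924 ≈ 49.03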